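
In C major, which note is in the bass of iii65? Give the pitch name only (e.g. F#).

iii in C major has root E; the chord is E-G-B-D.
The figure 65 means first inversion — the third is in the bass.

G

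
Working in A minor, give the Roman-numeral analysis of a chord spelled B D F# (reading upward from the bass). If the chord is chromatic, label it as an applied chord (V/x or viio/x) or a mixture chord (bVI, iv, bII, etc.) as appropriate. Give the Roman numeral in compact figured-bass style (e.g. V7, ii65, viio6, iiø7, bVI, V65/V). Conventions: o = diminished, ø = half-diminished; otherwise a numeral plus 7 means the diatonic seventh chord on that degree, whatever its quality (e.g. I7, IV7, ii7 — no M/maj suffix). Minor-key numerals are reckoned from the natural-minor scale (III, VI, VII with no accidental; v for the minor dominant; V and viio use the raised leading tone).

The pitches B-D-F# form a minor triad rooted on B.
B is the second degree of A minor. This is the minor supertonic, borrowed from the parallel major (the Dorian ii).

ii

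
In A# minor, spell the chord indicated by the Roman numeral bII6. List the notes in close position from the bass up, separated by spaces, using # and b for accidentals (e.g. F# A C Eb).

Scale degree 2 in A# minor is B#; lowering it a half step gives B. bII6 is the Neapolitan sixth — a major triad on the lowered second degree, here in its customary first inversion.
So the chord is B-D#-F#, a major triad.
The figured bass 6 indicates first inversion, placing the third (D#) in the bass: D#-F#-B.

D# F# B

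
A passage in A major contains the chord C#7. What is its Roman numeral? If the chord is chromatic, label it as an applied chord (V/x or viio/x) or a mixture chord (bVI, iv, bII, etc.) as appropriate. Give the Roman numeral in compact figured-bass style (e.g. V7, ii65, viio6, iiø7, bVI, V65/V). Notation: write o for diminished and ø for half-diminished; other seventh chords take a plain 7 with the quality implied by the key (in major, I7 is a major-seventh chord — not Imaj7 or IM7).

V7/vi

Stacked in thirds the chord is C#-E#-G#-B: a dominant seventh chord on C#.
C# is not a diatonic chord root with this quality in A major, but it lies a perfect fifth above F# (vi), so the chord functions as an applied dominant of vi.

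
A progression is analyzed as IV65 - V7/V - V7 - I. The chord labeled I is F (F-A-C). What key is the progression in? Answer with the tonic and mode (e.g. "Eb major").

The chord F is a major triad rooted on F; its label is I.
If F is scale degree 1 and the mode makes that degree carry a major triad, the tonic is F and the mode is major.

F major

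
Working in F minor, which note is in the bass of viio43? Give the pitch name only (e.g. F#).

viio in F minor has root E; the chord is E-G-Bb-Db.
The figure 43 means second inversion — the fifth is in the bass.

Bb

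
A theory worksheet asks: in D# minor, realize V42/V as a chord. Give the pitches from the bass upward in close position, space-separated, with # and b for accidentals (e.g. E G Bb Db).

D# E# G## B#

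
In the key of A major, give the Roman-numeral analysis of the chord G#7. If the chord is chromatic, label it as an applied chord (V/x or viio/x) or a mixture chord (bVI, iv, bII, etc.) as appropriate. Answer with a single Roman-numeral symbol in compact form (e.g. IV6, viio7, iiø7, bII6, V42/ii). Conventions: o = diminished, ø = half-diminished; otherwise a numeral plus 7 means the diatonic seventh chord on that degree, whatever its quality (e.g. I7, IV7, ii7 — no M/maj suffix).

V7/iii

The pitches G#-B#-D#-F# form a dominant seventh chord rooted on G#.
G# is not a diatonic chord root with this quality in A major, but it lies a perfect fifth above C# (iii), so the chord functions as an applied dominant of iii.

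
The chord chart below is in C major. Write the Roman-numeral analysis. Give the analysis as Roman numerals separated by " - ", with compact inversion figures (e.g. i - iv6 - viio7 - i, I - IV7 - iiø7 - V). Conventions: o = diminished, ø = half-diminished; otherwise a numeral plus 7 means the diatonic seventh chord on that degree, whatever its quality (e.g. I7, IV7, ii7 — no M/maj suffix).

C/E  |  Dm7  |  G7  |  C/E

I6 - ii7 - V7 - I6

C/E: major triad on C = scale degree 1 → I6.
Dm7: root D is the supertonic; minor seventh chord there is ii7.
G7 has root G, degree 5 in C major, so V7.
C/E: major triad on C = scale degree 1 → I6.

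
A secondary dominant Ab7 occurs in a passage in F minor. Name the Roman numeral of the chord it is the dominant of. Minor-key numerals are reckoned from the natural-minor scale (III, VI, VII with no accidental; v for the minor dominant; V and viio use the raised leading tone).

The chord is a dominant seventh chord on Ab.
A dominant resolves down a perfect fifth: Ab → Db. In F minor, Db is scale degree 6, i.e. VI.

VI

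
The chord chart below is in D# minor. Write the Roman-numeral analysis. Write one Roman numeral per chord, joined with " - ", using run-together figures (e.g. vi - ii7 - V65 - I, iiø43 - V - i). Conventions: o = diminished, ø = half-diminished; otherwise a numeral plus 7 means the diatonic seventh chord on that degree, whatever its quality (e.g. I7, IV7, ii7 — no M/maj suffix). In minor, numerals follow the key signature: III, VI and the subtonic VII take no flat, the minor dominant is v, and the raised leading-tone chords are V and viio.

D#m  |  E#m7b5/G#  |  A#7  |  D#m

i - iiø65 - V7 - i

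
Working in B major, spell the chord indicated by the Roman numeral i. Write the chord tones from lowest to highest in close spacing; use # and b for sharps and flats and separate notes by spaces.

Scale degree 1 in B major is B; here the chord built on it is altered to a minor triad. i is the minor tonic, borrowed from the parallel minor.
So the chord is B-D-F#.

B D F#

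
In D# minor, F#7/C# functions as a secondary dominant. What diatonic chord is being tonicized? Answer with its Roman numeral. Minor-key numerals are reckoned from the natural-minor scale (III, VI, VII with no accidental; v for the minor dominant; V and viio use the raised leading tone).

The chord is a dominant seventh chord on F#.
A dominant resolves down a perfect fifth: F# → B. In D# minor, B is scale degree 6, i.e. VI.

VI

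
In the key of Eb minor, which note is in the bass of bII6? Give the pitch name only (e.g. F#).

bII in Eb minor has root Fb; the chord is Fb-Ab-Cb.
The figure 6 means first inversion — the third is in the bass.

Ab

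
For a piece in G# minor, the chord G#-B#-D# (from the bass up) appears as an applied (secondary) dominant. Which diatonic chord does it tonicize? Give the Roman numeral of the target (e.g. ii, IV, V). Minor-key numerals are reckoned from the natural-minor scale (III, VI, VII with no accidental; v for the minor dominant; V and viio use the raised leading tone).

The chord is a major triad on G#.
A dominant resolves down a perfect fifth: G# → C#. In G# minor, C# is scale degree 4, i.e. iv.

iv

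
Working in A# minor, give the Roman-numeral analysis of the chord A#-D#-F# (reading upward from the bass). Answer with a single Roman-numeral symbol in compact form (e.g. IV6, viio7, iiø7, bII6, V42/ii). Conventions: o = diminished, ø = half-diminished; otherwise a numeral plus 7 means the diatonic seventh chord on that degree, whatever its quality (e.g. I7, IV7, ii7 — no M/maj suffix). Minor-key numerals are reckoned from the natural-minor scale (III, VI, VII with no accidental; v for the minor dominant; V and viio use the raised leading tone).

iv64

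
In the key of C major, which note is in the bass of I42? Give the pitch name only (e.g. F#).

I in C major has root C; the chord is C-E-G-B.
The figure 42 means third inversion — the seventh is in the bass.

B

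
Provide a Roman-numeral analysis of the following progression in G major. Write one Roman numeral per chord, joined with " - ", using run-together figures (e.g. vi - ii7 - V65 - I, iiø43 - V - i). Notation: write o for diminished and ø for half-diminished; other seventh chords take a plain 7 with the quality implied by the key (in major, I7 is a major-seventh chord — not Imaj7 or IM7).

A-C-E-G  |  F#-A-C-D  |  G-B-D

A-C-E-G has root A, degree 2 in G major, so ii7.
F#-A-C-D: dominant seventh chord on D = scale degree 5 → V65.
G-B-D: root G is the tonic; major triad there is I.

ii7 - V65 - I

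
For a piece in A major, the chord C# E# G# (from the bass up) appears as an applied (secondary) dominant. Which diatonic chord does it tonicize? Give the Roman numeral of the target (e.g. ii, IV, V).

The chord is a major triad on C#.
A dominant resolves down a perfect fifth: C# → F#. In A major, F# is scale degree 6, i.e. vi.

vi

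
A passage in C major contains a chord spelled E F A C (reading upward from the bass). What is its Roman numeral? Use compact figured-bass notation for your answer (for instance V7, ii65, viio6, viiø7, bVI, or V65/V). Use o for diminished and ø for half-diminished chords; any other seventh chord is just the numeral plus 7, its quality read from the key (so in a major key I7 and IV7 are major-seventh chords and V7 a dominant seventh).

IV42

The pitches F-A-C-E form a major seventh chord rooted on F.
In C major, F is the subdominant; the diatonic major seventh chord there is IV7.
With E in the bass the chord is in third inversion, so the figured bass is 42.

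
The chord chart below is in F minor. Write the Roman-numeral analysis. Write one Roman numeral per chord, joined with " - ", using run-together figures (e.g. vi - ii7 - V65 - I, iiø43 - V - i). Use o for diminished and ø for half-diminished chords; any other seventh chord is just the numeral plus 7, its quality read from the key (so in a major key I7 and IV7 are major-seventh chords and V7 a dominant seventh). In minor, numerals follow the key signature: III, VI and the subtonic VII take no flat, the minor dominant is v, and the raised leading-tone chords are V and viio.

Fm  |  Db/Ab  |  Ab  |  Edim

Fm: root F is the tonic; minor triad there is i.
Db/Ab: major triad on Db = scale degree 6 → VI64.
Ab has root Ab, degree 3 in F minor, so III.
Edim: root E is the leading tone; diminished triad there is viio.

i - VI64 - III - viio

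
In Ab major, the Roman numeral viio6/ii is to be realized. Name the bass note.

The applied chord viio6/ii is rooted on A: A-C-Eb.
The figure 6 means first inversion — the third is in the bass.

C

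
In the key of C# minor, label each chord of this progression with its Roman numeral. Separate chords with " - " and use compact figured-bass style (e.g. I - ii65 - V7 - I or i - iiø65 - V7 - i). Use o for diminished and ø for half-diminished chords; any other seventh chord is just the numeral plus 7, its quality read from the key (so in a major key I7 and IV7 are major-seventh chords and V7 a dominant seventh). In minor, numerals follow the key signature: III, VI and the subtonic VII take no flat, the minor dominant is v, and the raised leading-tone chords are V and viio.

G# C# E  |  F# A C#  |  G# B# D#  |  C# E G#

i64 - iv - V - i

G#-C#-E has root C#, degree 1 in C# minor, so i64.
F#-A-C# has root F#, degree 4 in C# minor, so iv.
G#-B#-D#: root G# is the dominant; major triad there is V.
C#-E-G#: root C# is the tonic; minor triad there is i.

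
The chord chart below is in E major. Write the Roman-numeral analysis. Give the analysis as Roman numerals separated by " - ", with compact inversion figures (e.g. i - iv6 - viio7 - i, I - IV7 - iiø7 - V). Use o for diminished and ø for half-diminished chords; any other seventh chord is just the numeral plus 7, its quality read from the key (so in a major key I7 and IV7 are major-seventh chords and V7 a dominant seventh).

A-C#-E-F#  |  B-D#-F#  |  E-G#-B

ii65 - V - I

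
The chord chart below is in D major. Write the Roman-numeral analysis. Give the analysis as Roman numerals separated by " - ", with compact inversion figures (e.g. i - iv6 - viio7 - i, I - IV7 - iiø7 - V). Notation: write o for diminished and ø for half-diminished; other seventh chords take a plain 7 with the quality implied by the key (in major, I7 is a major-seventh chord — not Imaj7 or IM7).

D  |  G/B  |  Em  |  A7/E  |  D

D: root D is the tonic; major triad there is I.
G/B: major triad on G = scale degree 4 → IV6.
Em: minor triad on E = scale degree 2 → ii.
A7/E: root A is the dominant; dominant seventh chord there is V43.
D: root D is the tonic; major triad there is I.

I - IV6 - ii - V43 - I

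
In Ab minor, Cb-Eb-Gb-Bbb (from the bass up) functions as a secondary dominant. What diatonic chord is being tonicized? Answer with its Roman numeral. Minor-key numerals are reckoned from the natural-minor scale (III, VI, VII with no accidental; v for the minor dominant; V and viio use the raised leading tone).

The chord is a dominant seventh chord on Cb.
A dominant resolves down a perfect fifth: Cb → Fb. In Ab minor, Fb is scale degree 6, i.e. VI.

VI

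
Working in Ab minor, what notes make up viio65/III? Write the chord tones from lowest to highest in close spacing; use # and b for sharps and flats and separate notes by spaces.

The slash marks an applied leading-tone chord: viio of III. In Ab minor, III is Cb, so the leading tone to it is Bb, a half step below.
Building a fully diminished seventh chord on Bb gives Bb-Db-Fb-Abb.
With the 65 figure the chord is in first inversion; from the bass Db upward in close position it reads Db-Fb-Abb-Bb.

Db Fb Abb Bb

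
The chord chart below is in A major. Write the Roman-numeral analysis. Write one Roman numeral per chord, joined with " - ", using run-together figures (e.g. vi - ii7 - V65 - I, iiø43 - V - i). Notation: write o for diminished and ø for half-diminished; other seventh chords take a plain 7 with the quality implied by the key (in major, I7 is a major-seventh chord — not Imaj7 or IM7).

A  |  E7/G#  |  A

I - V65 - I

A: major triad on A = scale degree 1 → I.
E7/G# has root E, degree 5 in A major, so V65.
A: major triad on A = scale degree 1 → I.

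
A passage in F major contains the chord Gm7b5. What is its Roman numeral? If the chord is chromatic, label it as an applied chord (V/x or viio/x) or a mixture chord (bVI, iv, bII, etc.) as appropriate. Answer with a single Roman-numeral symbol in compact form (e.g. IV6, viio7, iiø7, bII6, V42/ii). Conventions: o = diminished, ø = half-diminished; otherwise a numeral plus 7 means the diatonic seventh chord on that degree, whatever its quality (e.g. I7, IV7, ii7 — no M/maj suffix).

Stacked in thirds the chord is G-Bb-Db-F: a half-diminished seventh chord on G.
G is the second degree of F major. This is the half-diminished supertonic seventh, borrowed from the parallel minor.

iiø7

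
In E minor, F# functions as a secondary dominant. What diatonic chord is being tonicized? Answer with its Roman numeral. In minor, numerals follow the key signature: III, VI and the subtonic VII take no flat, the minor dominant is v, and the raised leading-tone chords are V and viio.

The chord is a major triad on F#.
A dominant resolves down a perfect fifth: F# → B. In E minor, B is scale degree 5, i.e. V.

V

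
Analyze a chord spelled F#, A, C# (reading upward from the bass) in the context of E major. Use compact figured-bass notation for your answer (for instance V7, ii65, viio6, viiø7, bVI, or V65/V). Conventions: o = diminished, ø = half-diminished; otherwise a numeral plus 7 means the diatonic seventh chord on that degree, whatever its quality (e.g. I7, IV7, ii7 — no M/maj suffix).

ii

The pitches F#-A-C# form a minor triad rooted on F#.
F# is scale degree 2 in E major, and a minor triad on that degree is written ii.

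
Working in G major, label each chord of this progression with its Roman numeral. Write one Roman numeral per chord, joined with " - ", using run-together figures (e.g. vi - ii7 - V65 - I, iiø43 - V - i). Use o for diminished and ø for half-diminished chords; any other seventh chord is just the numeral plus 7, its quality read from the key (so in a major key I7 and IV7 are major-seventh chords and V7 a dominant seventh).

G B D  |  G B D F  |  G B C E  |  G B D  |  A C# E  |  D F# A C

I - V7/IV - IV43 - I - V/V - V7

G-B-D: root G is the tonic; major triad there is I.
G-B-D-F: a dominant seventh chord on G, the applied dominant of IV → V7/IV.
G-B-C-E has root C, degree 4 in G major, so IV43.
G-B-D: major triad on G = scale degree 1 → I.
A-C#-E is the secondary dominant of V (major triad on A): V/V.
D-F#-A-C: dominant seventh chord on D = scale degree 5 → V7.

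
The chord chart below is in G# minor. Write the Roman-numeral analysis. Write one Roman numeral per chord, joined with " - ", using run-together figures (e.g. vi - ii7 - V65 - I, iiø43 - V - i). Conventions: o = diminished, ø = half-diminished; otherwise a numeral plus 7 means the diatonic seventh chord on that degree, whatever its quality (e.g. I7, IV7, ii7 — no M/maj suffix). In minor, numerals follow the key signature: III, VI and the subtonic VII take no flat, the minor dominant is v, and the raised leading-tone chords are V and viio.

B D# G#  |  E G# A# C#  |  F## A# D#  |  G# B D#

B-D#-G#: root G# is the tonic; minor triad there is i6.
E-G#-A#-C#: half-diminished seventh chord on A# = scale degree 2 → iiø43.
F##-A#-D#: root D# is the dominant; major triad there is V6.
G#-B-D# has root G#, degree 1 in G# minor, so i.

i6 - iiø43 - V6 - i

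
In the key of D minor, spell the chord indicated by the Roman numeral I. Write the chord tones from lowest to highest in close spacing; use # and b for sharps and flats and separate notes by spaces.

I is the major tonic (Picardy third), borrowed from the parallel major. In D minor that root is D.
So the chord is D-F#-A.

D F# A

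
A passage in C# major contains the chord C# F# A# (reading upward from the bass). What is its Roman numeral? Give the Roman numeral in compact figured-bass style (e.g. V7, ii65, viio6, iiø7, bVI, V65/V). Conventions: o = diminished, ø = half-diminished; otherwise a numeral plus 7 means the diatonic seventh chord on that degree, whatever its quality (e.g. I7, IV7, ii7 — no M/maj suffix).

The pitches F#-A#-C# form a major triad rooted on F#.
In C# major, F# is the subdominant; the diatonic major triad there is IV.
With C# in the bass the chord is in second inversion, so the figured bass is 64.

IV64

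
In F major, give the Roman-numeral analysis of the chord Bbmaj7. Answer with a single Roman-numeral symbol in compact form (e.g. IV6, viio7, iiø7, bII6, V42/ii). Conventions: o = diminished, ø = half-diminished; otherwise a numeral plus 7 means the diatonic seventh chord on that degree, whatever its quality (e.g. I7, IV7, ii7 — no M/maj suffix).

IV7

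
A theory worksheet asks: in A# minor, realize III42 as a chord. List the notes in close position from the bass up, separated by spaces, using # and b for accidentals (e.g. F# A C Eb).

B# C# E# G#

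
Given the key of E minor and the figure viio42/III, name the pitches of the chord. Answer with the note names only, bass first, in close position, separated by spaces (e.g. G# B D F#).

Eb F# A C

viio42/III is a secondary leading-tone chord. The target III is G in E minor; the applied chord is rooted a semitone below, on F#.
Building a fully diminished seventh chord on F# gives F#-A-C-Eb.
With the 42 figure the chord is in third inversion; from the bass Eb upward in close position it reads Eb-F#-A-C.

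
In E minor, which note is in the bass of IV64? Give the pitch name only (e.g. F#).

IV in E minor has root A; the chord is A-C#-E.
The figure 64 means second inversion — the fifth is in the bass.

E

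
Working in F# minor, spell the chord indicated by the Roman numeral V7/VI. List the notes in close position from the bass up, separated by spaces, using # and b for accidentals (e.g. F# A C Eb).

V7/VI is a secondary dominant — the dominant seventh of VI. VI in F# minor is D, so the applied chord's root is A, a perfect fifth above.
Building a dominant seventh chord on A gives A-C#-E-G.

A C# E G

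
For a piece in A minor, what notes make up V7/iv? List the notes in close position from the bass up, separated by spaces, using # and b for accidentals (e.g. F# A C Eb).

V7/iv is a secondary dominant — the dominant seventh of iv. iv in A minor is D, so the applied chord's root is A, a perfect fifth above.
Building a dominant seventh chord on A gives A-C#-E-G.

A C# E G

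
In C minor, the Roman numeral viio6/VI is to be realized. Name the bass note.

Bb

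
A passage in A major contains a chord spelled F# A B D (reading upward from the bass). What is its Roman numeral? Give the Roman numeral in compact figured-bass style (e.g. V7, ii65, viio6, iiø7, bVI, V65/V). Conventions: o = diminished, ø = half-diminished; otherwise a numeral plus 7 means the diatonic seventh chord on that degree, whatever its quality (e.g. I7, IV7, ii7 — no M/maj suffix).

ii43

The pitches B-D-F#-A form a minor seventh chord rooted on B.
B is scale degree 2 in A major, and a minor seventh chord on that degree is written ii7.
With F# in the bass the chord is in second inversion, so the figured bass is 43.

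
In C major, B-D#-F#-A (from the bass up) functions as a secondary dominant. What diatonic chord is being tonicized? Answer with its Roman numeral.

iii

The chord is a dominant seventh chord on B.
A dominant resolves down a perfect fifth: B → E. In C major, E is scale degree 3, i.e. iii.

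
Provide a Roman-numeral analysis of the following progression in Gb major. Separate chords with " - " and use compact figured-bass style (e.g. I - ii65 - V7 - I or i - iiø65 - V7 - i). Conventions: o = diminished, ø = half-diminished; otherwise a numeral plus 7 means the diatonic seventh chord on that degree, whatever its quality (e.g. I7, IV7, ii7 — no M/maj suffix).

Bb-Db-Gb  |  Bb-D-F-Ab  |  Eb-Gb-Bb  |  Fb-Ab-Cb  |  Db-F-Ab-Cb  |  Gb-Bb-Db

Bb-Db-Gb: root Gb is the tonic; major triad there is I6.
Bb-D-F-Ab: a dominant seventh chord on Bb, the applied dominant of vi → V7/vi.
Eb-Gb-Bb: root Eb is the submediant; minor triad there is vi.
Fb-Ab-Cb is non-diatonic — bVII, a mixture chord from Gb minor.
Db-F-Ab-Cb: root Db is the dominant; dominant seventh chord there is V7.
Gb-Bb-Db has root Gb, degree 1 in Gb major, so I.

I6 - V7/vi - vi - bVII - V7 - I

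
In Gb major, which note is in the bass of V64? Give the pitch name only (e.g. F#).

Ab

V in Gb major has root Db; the chord is Db-F-Ab.
The figure 64 means second inversion — the fifth is in the bass.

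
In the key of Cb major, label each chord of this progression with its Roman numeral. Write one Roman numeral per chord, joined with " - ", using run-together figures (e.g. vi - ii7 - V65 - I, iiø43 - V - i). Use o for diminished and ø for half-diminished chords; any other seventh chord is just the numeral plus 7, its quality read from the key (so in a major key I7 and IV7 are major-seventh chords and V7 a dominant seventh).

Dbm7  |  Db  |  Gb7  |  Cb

ii7 - V/V - V7 - I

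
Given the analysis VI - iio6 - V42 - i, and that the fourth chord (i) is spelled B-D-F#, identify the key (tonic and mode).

i is given as B-D-F# — a minor triad with root B.
If B is scale degree 1 and the mode makes that degree carry a minor triad, the tonic is B and the mode is minor.

B minor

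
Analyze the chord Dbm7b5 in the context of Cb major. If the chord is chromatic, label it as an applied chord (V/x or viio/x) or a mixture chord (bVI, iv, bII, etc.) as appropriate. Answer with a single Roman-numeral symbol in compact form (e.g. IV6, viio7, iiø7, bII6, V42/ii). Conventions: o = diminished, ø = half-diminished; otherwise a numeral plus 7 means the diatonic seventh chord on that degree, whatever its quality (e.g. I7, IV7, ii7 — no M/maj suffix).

iiø7

The pitches Db-Fb-Abb-Cb form a half-diminished seventh chord rooted on Db.
Db is the second degree of Cb major. This is the half-diminished supertonic seventh, borrowed from the parallel minor.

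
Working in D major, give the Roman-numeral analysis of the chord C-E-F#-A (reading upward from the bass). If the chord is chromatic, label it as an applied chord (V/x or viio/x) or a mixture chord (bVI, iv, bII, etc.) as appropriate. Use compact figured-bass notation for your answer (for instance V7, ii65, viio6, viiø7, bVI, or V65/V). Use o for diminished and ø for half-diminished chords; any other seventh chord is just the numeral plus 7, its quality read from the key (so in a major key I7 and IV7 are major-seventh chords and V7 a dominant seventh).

viiø43/IV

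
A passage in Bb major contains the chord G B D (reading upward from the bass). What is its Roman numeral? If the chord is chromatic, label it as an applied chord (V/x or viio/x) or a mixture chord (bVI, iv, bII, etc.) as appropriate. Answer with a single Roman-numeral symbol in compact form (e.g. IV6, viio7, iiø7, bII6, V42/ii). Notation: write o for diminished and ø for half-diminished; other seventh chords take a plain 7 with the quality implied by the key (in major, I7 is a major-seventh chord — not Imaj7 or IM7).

V/ii

Stacked in thirds the chord is G-B-D: a major triad on G.
G is not a diatonic chord root with this quality in Bb major, but it lies a perfect fifth above C (ii), so the chord functions as an applied dominant of ii.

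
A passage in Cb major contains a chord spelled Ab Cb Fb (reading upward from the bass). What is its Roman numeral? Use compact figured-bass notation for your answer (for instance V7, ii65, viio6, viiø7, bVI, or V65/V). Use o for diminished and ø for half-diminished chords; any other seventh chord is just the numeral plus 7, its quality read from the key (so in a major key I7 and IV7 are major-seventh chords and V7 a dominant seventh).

IV6

Stacked in thirds the chord is Fb-Ab-Cb: a major triad on Fb.
In Cb major, Fb is the subdominant; the diatonic major triad there is IV.
With Ab in the bass the chord is in first inversion, so the figured bass is 6.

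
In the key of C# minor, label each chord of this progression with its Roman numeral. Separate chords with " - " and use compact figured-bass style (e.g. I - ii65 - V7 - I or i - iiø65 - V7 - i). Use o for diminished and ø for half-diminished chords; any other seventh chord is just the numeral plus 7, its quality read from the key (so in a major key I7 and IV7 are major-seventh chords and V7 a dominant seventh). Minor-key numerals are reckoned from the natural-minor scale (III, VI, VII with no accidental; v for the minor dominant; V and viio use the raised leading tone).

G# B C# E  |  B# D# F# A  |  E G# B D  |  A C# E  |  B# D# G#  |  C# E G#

G#-B-C#-E: root C# is the tonic; minor seventh chord there is i43.
B#-D#-F#-A: root B# is the leading tone; fully diminished seventh chord there is viio7.
E-G#-B-D is the secondary dominant of VI (dominant seventh chord on E): V7/VI.
A-C#-E: root A is the submediant; major triad there is VI.
B#-D#-G#: root G# is the dominant; major triad there is V6.
C#-E-G#: root C# is the tonic; minor triad there is i.

i43 - viio7 - V7/VI - VI - V6 - i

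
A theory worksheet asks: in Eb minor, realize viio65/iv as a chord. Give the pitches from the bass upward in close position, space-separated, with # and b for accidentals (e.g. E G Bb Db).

Bb Db Fb G

viio65/iv is a secondary leading-tone chord. The target iv is Ab in Eb minor; the applied chord is rooted a semitone below, on G.
Building a fully diminished seventh chord on G gives G-Bb-Db-Fb.
With the 65 figure the chord is in first inversion; from the bass Bb upward in close position it reads Bb-Db-Fb-G.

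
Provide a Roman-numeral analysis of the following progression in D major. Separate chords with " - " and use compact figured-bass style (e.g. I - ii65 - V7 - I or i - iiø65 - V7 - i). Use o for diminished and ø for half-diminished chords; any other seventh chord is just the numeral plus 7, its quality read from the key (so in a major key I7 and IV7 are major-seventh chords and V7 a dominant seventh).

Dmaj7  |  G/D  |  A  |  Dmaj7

I7 - IV64 - V - I7

Dmaj7: root D is the tonic; major seventh chord there is I7.
G/D: major triad on G = scale degree 4 → IV64.
A: root A is the dominant; major triad there is V.
Dmaj7: root D is the tonic; major seventh chord there is I7.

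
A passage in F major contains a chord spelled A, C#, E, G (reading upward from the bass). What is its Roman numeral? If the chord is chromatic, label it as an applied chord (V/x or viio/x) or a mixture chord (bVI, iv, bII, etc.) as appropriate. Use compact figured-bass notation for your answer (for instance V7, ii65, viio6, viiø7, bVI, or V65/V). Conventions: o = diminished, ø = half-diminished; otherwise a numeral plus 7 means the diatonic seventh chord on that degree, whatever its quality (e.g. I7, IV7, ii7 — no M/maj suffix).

V7/vi

Stacked in thirds the chord is A-C#-E-G: a dominant seventh chord on A.
A is not a diatonic chord root with this quality in F major, but it lies a perfect fifth above D (vi), so the chord functions as an applied dominant of vi.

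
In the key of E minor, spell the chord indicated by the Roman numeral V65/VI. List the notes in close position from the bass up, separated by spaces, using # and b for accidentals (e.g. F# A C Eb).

The slash means an applied dominant: we want the dominant of VI. In E minor, VI is C major, and its dominant is built on G.
Building a dominant seventh chord on G gives G-B-D-F.
With the 65 figure the chord is in first inversion; from the bass B upward in close position it reads B-D-F-G.

B D F G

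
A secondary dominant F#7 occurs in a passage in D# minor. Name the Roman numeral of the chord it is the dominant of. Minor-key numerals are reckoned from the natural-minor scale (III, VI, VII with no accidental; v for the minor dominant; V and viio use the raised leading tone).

VI

The chord is a dominant seventh chord on F#.
A dominant resolves down a perfect fifth: F# → B. In D# minor, B is scale degree 6, i.e. VI.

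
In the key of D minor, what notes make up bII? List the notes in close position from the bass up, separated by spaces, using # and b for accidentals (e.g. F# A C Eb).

Eb G Bb

Scale degree 2 in D minor is E; lowering it a half step gives Eb. bII is the Neapolitan chord — a major triad on the lowered second degree.
So the chord is Eb-G-Bb, a major triad.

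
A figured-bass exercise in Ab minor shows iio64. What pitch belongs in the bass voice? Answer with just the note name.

iio in Ab minor has root Bb; the chord is Bb-Db-Fb.
The figure 64 means second inversion — the fifth is in the bass.

Fb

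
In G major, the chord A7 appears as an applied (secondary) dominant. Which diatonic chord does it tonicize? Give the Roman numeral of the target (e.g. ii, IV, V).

The chord is a dominant seventh chord on A.
A dominant resolves down a perfect fifth: A → D. In G major, D is scale degree 5, i.e. V.

V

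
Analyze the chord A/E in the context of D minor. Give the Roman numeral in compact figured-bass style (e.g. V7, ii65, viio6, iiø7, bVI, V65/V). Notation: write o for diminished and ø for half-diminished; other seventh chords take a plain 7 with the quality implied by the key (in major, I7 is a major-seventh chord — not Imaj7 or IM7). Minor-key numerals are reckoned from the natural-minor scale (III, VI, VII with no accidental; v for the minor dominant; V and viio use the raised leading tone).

V64

Stacked in thirds the chord is A-C#-E: a major triad on A.
In D minor, A is the dominant; the diatonic major triad there is V.
With E in the bass the chord is in second inversion, so the figured bass is 64.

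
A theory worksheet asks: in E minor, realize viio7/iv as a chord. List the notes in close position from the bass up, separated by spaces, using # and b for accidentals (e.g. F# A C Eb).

G# B D F

viio7/iv is a secondary leading-tone chord. The target iv is A in E minor; the applied chord is rooted a semitone below, on G#.
Building a fully diminished seventh chord on G# gives G#-B-D-F.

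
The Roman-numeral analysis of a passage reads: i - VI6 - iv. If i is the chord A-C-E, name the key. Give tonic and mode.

The anchor chord is a minor triad on A, labeled i.
If A is scale degree 1 and the mode makes that degree carry a minor triad, the tonic is A and the mode is minor.

A minor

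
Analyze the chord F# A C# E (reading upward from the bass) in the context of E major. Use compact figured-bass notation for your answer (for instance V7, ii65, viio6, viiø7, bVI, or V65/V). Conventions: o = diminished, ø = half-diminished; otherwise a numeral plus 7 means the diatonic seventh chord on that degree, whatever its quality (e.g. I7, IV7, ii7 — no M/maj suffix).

ii7

Stacked in thirds the chord is F#-A-C#-E: a minor seventh chord on F#.
In E major, F# is the supertonic; the diatonic minor seventh chord there is ii7.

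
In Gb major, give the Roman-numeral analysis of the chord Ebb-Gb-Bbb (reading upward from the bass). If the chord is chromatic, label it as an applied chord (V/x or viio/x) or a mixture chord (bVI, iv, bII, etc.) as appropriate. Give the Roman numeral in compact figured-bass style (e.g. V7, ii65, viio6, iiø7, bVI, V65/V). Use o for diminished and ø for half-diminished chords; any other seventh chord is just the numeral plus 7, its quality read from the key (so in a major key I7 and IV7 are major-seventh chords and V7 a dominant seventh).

The pitches Ebb-Gb-Bbb form a major triad rooted on Ebb.
Ebb is the lowered sixth degree of Gb major (diatonic 6 would be Eb). This is a major triad on the lowered sixth degree, borrowed from the parallel minor.

bVI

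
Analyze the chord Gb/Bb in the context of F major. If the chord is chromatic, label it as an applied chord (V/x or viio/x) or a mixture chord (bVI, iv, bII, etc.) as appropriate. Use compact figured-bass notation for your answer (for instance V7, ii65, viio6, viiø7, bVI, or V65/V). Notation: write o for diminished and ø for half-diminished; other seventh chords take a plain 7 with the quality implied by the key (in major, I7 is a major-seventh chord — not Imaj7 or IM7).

bII6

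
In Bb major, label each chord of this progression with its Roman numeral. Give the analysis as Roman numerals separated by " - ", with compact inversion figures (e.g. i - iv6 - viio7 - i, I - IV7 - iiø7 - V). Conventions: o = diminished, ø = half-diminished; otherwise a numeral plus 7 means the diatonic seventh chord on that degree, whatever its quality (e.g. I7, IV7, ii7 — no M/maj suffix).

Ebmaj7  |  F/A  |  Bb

IV7 - V6 - I

Ebmaj7 has root Eb, degree 4 in Bb major, so IV7.
F/A: root F is the dominant; major triad there is V6.
Bb has root Bb, degree 1 in Bb major, so I.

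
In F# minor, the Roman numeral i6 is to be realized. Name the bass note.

i in F# minor has root F#; the chord is F#-A-C#.
The figure 6 means first inversion — the third is in the bass.

A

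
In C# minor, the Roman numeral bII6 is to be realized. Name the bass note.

bII in C# minor has root D; the chord is D-F#-A.
The figure 6 means first inversion — the third is in the bass.

F#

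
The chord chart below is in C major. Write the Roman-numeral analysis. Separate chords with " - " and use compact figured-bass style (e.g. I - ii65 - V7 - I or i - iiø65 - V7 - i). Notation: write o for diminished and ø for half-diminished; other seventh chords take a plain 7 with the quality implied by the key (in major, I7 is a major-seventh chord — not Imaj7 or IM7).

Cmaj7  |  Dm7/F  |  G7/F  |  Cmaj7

I7 - ii65 - V42 - I7

Cmaj7 has root C, degree 1 in C major, so I7.
Dm7/F: minor seventh chord on D = scale degree 2 → ii65.
G7/F: root G is the dominant; dominant seventh chord there is V42.
Cmaj7: root C is the tonic; major seventh chord there is I7.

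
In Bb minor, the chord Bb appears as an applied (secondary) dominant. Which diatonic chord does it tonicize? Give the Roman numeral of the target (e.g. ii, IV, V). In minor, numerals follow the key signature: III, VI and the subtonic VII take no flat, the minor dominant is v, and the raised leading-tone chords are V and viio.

The chord is a major triad on Bb.
A dominant resolves down a perfect fifth: Bb → Eb. In Bb minor, Eb is scale degree 4, i.e. iv.

iv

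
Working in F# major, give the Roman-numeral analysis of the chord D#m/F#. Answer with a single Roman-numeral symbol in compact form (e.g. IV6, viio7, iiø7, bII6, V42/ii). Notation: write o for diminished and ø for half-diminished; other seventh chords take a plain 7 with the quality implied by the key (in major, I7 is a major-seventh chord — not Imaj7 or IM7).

vi6

The pitches D#-F#-A# form a minor triad rooted on D#.
D# is scale degree 6 in F# major, and a minor triad on that degree is written vi.
With F# in the bass the chord is in first inversion, so the figured bass is 6.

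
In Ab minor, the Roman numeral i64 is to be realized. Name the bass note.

i in Ab minor has root Ab; the chord is Ab-Cb-Eb.
The figure 64 means second inversion — the fifth is in the bass.

Eb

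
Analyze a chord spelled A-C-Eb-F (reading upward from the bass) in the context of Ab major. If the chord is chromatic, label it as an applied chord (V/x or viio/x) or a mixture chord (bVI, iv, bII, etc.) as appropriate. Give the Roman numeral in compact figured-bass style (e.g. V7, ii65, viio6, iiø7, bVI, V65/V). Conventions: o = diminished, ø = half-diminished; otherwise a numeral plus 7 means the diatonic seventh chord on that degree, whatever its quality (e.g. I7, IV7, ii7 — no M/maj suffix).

The pitches F-A-C-Eb form a dominant seventh chord rooted on F.
F is not a diatonic chord root with this quality in Ab major, but it lies a perfect fifth above Bb (ii), so the chord functions as an applied dominant of ii.
With A in the bass the chord is in first inversion, so the figured bass is 65.

V65/ii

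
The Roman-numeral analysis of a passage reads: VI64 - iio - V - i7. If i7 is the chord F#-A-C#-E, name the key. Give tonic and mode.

i7 is given as F#-A-C#-E — a minor seventh chord with root F#.
If F# is scale degree 1 and the mode makes that degree carry a minor seventh chord, the tonic is F# and the mode is minor.

F# minor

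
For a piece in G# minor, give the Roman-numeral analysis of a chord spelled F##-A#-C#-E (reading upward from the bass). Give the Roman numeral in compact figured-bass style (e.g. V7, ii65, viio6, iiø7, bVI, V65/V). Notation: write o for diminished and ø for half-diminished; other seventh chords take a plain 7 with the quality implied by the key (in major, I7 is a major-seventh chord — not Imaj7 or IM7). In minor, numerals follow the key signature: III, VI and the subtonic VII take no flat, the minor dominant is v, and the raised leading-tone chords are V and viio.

The pitches F##-A#-C#-E form a fully diminished seventh chord rooted on F##.
F## is scale degree 7 in G# minor, and a fully diminished seventh chord on that degree is written viio7.

viio7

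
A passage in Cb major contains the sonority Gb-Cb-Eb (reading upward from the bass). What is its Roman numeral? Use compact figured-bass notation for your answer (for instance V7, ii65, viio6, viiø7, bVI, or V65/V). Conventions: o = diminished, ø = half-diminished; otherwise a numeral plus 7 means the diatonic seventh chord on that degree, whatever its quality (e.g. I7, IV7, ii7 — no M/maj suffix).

I64

Stacked in thirds the chord is Cb-Eb-Gb: a major triad on Cb.
Cb is scale degree 1 in Cb major, and a major triad on that degree is written I.
With Gb in the bass the chord is in second inversion, so the figured bass is 64.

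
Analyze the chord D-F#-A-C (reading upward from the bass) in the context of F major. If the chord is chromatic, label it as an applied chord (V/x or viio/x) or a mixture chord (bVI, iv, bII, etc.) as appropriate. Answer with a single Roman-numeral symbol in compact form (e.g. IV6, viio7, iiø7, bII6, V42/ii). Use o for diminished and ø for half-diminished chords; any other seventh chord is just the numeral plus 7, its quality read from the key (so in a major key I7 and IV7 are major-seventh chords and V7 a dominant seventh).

The pitches D-F#-A-C form a dominant seventh chord rooted on D.
D is not a diatonic chord root with this quality in F major, but it lies a perfect fifth above G (ii), so the chord functions as an applied dominant of ii.

V7/ii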